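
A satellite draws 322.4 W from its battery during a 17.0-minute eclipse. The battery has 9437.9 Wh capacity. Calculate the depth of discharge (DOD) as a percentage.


E_used = P * t / 60 = 322.4 * 17.0 / 60 = 91.3467 Wh
DOD = E_used / E_total * 100 = 91.3467 / 9437.9 * 100
DOD = 0.9678707 %

0.9679 %


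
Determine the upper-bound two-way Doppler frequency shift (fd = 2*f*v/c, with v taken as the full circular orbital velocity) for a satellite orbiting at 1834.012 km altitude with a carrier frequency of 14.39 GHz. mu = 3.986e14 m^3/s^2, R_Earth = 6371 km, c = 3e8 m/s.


r = 8.205012e+06 m
v = sqrt(mu/r) = 6969.9400 m/s (worst-case radial velocity)
f = 14.39 GHz = 1.439e+10 Hz
fd = 2*f*v/c = 2*1.439e+10*6969.9400/3.0e+08
fd = 668649.5733 Hz

668649.5733 Hz


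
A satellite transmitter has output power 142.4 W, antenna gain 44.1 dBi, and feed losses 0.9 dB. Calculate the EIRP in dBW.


Pt = 142.4 W = 21.5351 dBW
EIRP = Pt_dBW + Gt - losses = 21.5351 + 44.1 - 0.9 = 64.7351 dBW

64.7351 dBW


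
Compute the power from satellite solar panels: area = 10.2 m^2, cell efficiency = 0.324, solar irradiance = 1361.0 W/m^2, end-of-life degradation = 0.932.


P = area * eta * S * degradation
P = 10.2 * 0.324 * 1361.0 * 0.932
P = 4191.9802 W

4191.9802 W


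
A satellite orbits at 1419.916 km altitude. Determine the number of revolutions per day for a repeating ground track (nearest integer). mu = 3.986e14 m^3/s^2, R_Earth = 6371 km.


r = 7.790916e+06 m
T = 2*pi*sqrt(r^3/mu) = 6843.7479 s = 114.0625 min
revs/day = 1440 / 114.0625 = 12.6247
Rounded: 13 revolutions per day

13 revolutions per day


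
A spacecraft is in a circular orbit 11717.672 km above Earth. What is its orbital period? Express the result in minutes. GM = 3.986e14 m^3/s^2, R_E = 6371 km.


r = 18088.6720 km = 1.8088672e+07 m
T = 2*pi*sqrt(r^3/mu) = 2*pi*sqrt(5.9186145e+21 / 3.986e14)
T = 24211.4749 s = 403.5246 min

403.5246 minutes


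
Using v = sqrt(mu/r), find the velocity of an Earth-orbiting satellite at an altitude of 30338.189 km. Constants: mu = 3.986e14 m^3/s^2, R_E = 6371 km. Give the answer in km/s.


r = R_E + alt = 6371.0 + 30338.189 = 36709.1890 km = 3.6709189e+07 m
v = sqrt(mu/r) = sqrt(3.986e14 / 3.6709189e+07) = 3295.1960 m/s = 3.2952 km/s

3.2952 km/s


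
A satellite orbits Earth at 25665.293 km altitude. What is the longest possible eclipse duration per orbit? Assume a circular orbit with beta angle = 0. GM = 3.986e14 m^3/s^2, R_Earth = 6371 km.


r = 32036.2930 km
T = 951.0938 min
Eclipse fraction = arcsin(R_E/r)/pi = arcsin(6371.0000/32036.2930)/pi
= arcsin(0.1988682)/pi = 0.06372657
Eclipse duration = 0.06372657 * 951.0938 = 60.6099 min

60.6099 minutes


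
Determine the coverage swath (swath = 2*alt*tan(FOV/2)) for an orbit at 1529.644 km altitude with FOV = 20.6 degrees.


FOV = 20.6 deg = 0.3595378 rad
swath = 2 * alt * tan(FOV/2) = 2 * 1529.644 * tan(0.1797689)
swath = 2 * 1529.644 * 0.1817308
swath = 555.9669 km

555.9669 km


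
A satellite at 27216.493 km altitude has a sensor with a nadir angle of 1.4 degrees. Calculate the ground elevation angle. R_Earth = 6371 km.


r = R_E + alt = 33587.4930 km
Law of sines in the satellite / Earth-center / ground-point triangle:
  sin(nadir)/R_E = sin(90 + el)/r  =>  cos(el) = (r/R_E)*sin(nadir)
cos(el) = (33587.4930 / 6371.0000) * sin(1.4 deg) = 0.1288048
el = arccos(0.1288048) = 82.5995 deg
(Earth-central angle = 90 - nadir - el = 6.0005 deg)

82.5995 degrees


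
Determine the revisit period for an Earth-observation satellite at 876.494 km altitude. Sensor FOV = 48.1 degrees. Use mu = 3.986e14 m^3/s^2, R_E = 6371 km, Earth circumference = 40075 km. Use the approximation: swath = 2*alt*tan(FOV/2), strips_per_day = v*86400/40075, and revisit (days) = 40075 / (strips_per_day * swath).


swath = 2*876.494*tan(0.4197517) = 782.3143 km
v = sqrt(mu/r) = 7416.0853 m/s = 7.4161 km/s
strips/day = v*86400/40075 = 7.4161*86400/40075 = 15.9888
coverage/day = strips * swath = 15.9888 * 782.3143 = 12508.2392 km
revisit = 40075 / 12508.2392 = 3.2039 days

3.2039 days


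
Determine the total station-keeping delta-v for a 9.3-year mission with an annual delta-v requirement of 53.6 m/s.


dV = rate * years = 53.6 * 9.3
dV = 498.4800 m/s

498.4800 m/s


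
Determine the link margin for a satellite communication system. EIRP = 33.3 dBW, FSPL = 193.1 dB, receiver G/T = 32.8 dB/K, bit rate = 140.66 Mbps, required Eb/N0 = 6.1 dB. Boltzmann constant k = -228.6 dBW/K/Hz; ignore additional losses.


C/N0 = EIRP - FSPL + G/T - k = 33.3 - 193.1 + 32.8 - (-228.6)
C/N0 = 101.6000 dB-Hz
R_b = 140.66 Mbps = 1.4066e+08 bps -> 10*log10(R_b) = 81.4817 dB-Hz
Eb/N0 = C/N0 - 10*log10(R_b) = 101.6000 - 81.4817 = 20.1183 dB
Margin = Eb/N0 - Eb/N0_req = 20.1183 - 6.1 = 14.0183 dB (link closes)

14.0183 dB


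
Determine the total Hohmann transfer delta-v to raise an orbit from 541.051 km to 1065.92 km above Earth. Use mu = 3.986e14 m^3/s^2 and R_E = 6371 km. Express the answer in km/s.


r1 = 6912.0510 km = 6.912051e+06 m
r2 = 7436.9200 km = 7.43692e+06 m
dv1 = sqrt(mu/r1)*(sqrt(2*r2/(r1+r2)) - 1) = 137.6408 m/s
dv2 = sqrt(mu/r2)*(1 - sqrt(2*r1/(r1+r2))) = 135.1448 m/s
total dv = |dv1| + |dv2| = 137.6408 + 135.1448 = 272.7856 m/s = 0.2727856 km/s

0.2728 km/s


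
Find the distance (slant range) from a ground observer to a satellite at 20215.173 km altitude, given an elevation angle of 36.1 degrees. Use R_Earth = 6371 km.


h = 20215.173 km, el = 36.1 deg
d = -R_E*sin(el) + sqrt((R_E*sin(el))^2 + 2*R_E*h + h^2)
d = -6371.0000*sin(0.6300639) + sqrt((6371.0000*0.5891964)^2 + 2*6371.0000*20215.173 + 20215.173^2)
d = 22329.2847 km

22329.2847 km


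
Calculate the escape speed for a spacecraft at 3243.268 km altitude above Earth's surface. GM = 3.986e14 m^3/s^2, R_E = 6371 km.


r = 6371.0 + 3243.268 = 9614.2680 km = 9.614268e+06 m
v_esc = sqrt(2*mu/r) = sqrt(2*3.986e14 / 9.614268e+06)
v_esc = 9105.9557 m/s = 9.1060 km/s

9.1060 km/s


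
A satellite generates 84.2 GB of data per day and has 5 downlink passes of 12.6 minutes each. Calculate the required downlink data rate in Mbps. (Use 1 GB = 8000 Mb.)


total contact time = 5 * 12.6 * 60 = 3780.0000 s
data = 84.2 GB = 673600.0000 Mb
rate = 673600.0000 / 3780.0000 = 178.2011 Mbps

178.2011 Mbps


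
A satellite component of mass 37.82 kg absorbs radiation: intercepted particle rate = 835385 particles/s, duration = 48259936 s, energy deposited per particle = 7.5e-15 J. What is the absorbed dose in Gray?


Total energy deposited = rate * time * E_per
  = 835385 * 48259936 * 7.5e-15 = 0.3023672 J
Dose = E_total / mass = 0.3023672 / 37.82
Dose = 0.007994902 Gy

0.0080 Gy


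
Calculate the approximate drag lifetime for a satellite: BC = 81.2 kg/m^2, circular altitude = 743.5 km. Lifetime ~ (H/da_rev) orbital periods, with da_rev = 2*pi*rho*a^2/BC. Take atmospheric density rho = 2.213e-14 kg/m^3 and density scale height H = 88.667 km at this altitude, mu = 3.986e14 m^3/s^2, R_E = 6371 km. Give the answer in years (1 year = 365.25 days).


a = R_E + alt = 7114.5000 km = 7.1145e+06 m
da_rev = 2*pi*rho*a^2/BC = 2*pi*2.213e-14*(7.1145e+06)^2/81.2 = 0.086675034 m per revolution
N = H/da_rev = 88667.0000 m / 0.086675034 m = 1.022982e+06 revolutions
P = 2*pi*sqrt(a^3/mu) = 5972.1100 s
lifetime = N*P = 1.022982e+06 * 5972.1100 = 6.109361e+09 s = 70710.1972 days
years = 70710.1972 / 365.25 = 193.5940 years

193.5940 years


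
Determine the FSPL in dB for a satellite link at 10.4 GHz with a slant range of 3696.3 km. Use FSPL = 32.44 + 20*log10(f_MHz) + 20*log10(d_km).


f = 10.4 GHz = 10400.0000 MHz
d = 3696.3 km
FSPL = 32.44 + 20*log10(10400.0000) + 20*log10(3696.3)
FSPL = 32.44 + 80.3407 + 71.3553
FSPL = 184.1360 dB

184.1360 dB


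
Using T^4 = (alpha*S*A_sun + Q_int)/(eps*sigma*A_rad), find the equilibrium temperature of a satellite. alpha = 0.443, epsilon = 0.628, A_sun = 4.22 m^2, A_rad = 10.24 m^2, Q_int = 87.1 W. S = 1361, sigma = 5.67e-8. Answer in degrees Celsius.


Numerator = alpha*S*A_sun + Q_int = 0.443*1361*4.22 + 87.1 = 2631.4351 W
Denominator = eps*sigma*A_rad = 0.628*5.67e-8*10.24 = 3.6462182e-07 W/K^4
T^4 = 7.2168885e+09 K^4
T = 291.4657 K = 18.3157 C

18.3157 degrees Celsius


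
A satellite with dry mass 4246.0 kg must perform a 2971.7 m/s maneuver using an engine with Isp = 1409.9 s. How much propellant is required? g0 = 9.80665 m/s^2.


ve = Isp * g0 = 1409.9 * 9.80665 = 13826.395835 m/s
mass ratio = exp(dv/ve) = exp(2971.7/13826.395835) = 1.23977446
m_prop = m_dry * (mr - 1) = 4246.0 * (1.23977446 - 1)
m_prop = 1018.0824 kg

1018.0824 kg


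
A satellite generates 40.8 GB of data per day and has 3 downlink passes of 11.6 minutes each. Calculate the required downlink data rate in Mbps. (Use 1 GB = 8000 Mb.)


total contact time = 3 * 11.6 * 60 = 2088.0000 s
data = 40.8 GB = 326400.0000 Mb
rate = 326400.0000 / 2088.0000 = 156.3218 Mbps

156.3218 Mbps


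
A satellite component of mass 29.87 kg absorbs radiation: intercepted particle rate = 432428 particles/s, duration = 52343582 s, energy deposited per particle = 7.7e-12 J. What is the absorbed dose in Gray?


Total energy deposited = rate * time * E_per
  = 432428 * 52343582 * 7.7e-12 = 174.2882 J
Dose = E_total / mass = 174.2882 / 29.87
Dose = 5.8349 Gy

5.8349 Gy


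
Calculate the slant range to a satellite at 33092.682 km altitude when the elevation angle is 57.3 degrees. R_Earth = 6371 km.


h = 33092.682 km, el = 57.3 deg
d = -R_E*sin(el) + sqrt((R_E*sin(el))^2 + 2*R_E*h + h^2)
d = -6371.0000*sin(1.0001) + sqrt((6371.0000*0.8415108)^2 + 2*6371.0000*33092.682 + 33092.682^2)
d = 33952.0369 km

33952.0369 km


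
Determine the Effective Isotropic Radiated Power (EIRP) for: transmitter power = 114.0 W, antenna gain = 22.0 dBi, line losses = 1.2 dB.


Pt = 114.0 W = 20.5690 dBW
EIRP = Pt_dBW + Gt - losses = 20.5690 + 22.0 - 1.2 = 41.3690 dBW

41.3690 dBW


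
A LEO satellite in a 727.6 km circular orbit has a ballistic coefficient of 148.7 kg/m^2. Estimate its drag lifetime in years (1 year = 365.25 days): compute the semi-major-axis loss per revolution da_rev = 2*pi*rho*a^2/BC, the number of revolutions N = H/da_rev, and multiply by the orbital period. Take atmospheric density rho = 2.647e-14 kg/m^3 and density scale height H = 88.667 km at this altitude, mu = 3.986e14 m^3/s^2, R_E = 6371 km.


a = R_E + alt = 7098.6000 km = 7.0986e+06 m
da_rev = 2*pi*rho*a^2/BC = 2*pi*2.647e-14*(7.0986e+06)^2/148.7 = 0.0563596452 m per revolution
N = H/da_rev = 88667.0000 m / 0.0563596452 m = 1.5732356e+06 revolutions
P = 2*pi*sqrt(a^3/mu) = 5952.1008 s
lifetime = N*P = 1.5732356e+06 * 5952.1008 = 9.3640569e+09 s = 108380.2878 days
years = 108380.2878 / 365.25 = 296.7291 years

296.7291 years


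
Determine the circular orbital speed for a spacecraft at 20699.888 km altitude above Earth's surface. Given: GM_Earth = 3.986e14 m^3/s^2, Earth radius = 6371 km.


r = R_E + alt = 6371.0 + 20699.888 = 27070.8880 km = 2.7070888e+07 m
v = sqrt(mu/r) = sqrt(3.986e14 / 2.7070888e+07) = 3837.2262 m/s = 3.8372 km/s

3.8372 km/s


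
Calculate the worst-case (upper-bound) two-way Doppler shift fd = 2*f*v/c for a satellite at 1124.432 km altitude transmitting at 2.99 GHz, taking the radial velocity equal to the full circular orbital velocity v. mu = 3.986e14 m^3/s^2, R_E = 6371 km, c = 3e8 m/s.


r = 7.495432e+06 m
v = sqrt(mu/r) = 7292.3972 m/s (worst-case radial velocity)
f = 2.99 GHz = 2.99e+09 Hz
fd = 2*f*v/c = 2*2.99e+09*7292.3972/3.0e+08
fd = 145361.7833 Hz

145361.7833 Hz


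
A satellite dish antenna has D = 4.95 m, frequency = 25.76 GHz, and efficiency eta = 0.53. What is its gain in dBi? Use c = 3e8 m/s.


lambda = c/f = 3e8 / 2.576e+10 = 0.01164596 m
G = eta*(pi*D/lambda)^2 = 0.53*(pi*4.95/0.01164596)^2
G = 945007.4250 (linear)
G = 10*log10(945007.4250) = 59.7544 dBi

59.7544 dBi


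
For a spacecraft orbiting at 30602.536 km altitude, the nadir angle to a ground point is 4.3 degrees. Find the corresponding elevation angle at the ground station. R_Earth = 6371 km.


r = R_E + alt = 36973.5360 km
Law of sines in the satellite / Earth-center / ground-point triangle:
  sin(nadir)/R_E = sin(90 + el)/r  =>  cos(el) = (r/R_E)*sin(nadir)
cos(el) = (36973.5360 / 6371.0000) * sin(4.3 deg) = 0.4351324
el = arccos(0.4351324) = 64.2063 deg
(Earth-central angle = 90 - nadir - el = 21.4937 deg)

64.2063 degrees


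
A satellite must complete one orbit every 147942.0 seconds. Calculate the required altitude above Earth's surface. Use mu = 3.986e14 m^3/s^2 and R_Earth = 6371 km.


T = 147942.0 s
r = (mu*T^2/(4*pi^2))^(1/3) = (3.986e14 * 147942.0^2 / (4*pi^2))^(1/3)
r = 6.0457963e+07 m = 60457.9629 km
alt = r - R_E = 60457.9629 - 6371 = 54086.9629 km

54086.9629 km


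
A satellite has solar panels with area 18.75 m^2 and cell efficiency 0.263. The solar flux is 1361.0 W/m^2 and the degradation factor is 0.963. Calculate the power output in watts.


P = area * eta * S * degradation
P = 18.75 * 0.263 * 1361.0 * 0.963
P = 6463.1083 W

6463.1083 W


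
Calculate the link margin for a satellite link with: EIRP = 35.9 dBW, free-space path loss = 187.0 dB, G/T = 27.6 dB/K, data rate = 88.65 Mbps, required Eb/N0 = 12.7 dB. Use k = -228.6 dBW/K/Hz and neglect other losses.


C/N0 = EIRP - FSPL + G/T - k = 35.9 - 187.0 + 27.6 - (-228.6)
C/N0 = 105.1000 dB-Hz
R_b = 88.65 Mbps = 8.865e+07 bps -> 10*log10(R_b) = 79.4768 dB-Hz
Eb/N0 = C/N0 - 10*log10(R_b) = 105.1000 - 79.4768 = 25.6232 dB
Margin = Eb/N0 - Eb/N0_req = 25.6232 - 12.7 = 12.9232 dB (link closes)

12.9232 dB


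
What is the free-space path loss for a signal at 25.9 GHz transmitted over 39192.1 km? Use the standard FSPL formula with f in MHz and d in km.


f = 25.9 GHz = 25900.0000 MHz
d = 39192.1 km
FSPL = 32.44 + 20*log10(25900.0000) + 20*log10(39192.1)
FSPL = 32.44 + 88.2660 + 91.8640
FSPL = 212.5700 dB

212.5700 dB


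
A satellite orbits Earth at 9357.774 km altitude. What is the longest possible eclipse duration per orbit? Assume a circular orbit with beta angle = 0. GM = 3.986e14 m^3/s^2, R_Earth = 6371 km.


r = 15728.7740 km
T = 327.1917 min
Eclipse fraction = arcsin(R_E/r)/pi = arcsin(6371.0000/15728.7740)/pi
= arcsin(0.4050538)/pi = 0.1327472
Eclipse duration = 0.1327472 * 327.1917 = 43.4338 min

43.4338 minutes


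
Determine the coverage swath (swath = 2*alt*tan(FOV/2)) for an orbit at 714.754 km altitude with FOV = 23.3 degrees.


FOV = 23.3 deg = 0.4066617 rad
swath = 2 * alt * tan(FOV/2) = 2 * 714.754 * tan(0.2033309)
swath = 2 * 714.754 * 0.2061801
swath = 294.7361 km

294.7361 km


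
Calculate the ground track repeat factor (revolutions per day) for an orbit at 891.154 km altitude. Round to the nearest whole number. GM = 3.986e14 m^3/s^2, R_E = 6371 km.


r = 7.262154e+06 m
T = 2*pi*sqrt(r^3/mu) = 6158.9886 s = 102.6498 min
revs/day = 1440 / 102.6498 = 14.0283
Rounded: 14 revolutions per day

14 revolutions per day


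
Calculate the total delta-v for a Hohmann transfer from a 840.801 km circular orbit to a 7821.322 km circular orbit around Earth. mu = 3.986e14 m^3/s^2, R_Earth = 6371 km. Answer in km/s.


r1 = 7211.8010 km = 7.211801e+06 m
r2 = 14192.3220 km = 1.4192322e+07 m
dv1 = sqrt(mu/r1)*(sqrt(2*r2/(r1+r2)) - 1) = 1126.8868 m/s
dv2 = sqrt(mu/r2)*(1 - sqrt(2*r1/(r1+r2))) = 949.1769 m/s
total dv = |dv1| + |dv2| = 1126.8868 + 949.1769 = 2076.0637 m/s = 2.0761 km/s

2.0761 km/s


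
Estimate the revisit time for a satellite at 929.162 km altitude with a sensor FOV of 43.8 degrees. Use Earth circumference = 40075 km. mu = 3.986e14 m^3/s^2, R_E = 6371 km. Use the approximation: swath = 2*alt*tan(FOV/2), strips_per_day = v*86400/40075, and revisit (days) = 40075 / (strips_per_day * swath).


swath = 2*929.162*tan(0.3822271) = 747.0415 km
v = sqrt(mu/r) = 7389.2847 m/s = 7.3893 km/s
strips/day = v*86400/40075 = 7.3893*86400/40075 = 15.9310
coverage/day = strips * swath = 15.9310 * 747.0415 = 11901.1057 km
revisit = 40075 / 11901.1057 = 3.3673 days

3.3673 days


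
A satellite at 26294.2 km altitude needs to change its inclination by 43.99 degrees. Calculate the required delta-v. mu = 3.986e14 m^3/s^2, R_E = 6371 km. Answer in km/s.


r = 32665.2000 km = 3.26652e+07 m
V = sqrt(mu/r) = 3493.2204 m/s
di = 43.99 deg = 0.7677703 rad
dV = 2*V*sin(di/2) = 2*3493.2204*sin(0.3838852)
dV = 2616.6015 m/s = 2.6166 km/s

2.6166 km/s


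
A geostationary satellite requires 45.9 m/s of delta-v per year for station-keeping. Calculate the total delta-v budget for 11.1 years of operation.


dV = rate * years = 45.9 * 11.1
dV = 509.4900 m/s

509.4900 m/s


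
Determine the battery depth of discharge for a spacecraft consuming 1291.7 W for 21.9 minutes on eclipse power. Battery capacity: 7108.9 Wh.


E_used = P * t / 60 = 1291.7 * 21.9 / 60 = 471.4705 Wh
DOD = E_used / E_total * 100 = 471.4705 / 7108.9 * 100
DOD = 6.6321 %

6.6321 %


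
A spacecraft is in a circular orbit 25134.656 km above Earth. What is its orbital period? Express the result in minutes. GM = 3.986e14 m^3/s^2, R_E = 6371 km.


r = 31505.6560 km = 3.1505656e+07 m
T = 2*pi*sqrt(r^3/mu) = 2*pi*sqrt(3.1272715e+22 / 3.986e14)
T = 55653.6960 s = 927.5616 min

927.5616 minutes


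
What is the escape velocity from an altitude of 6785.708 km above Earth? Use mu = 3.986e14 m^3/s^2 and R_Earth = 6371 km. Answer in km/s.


r = 6371.0 + 6785.708 = 13156.7080 km = 1.3156708e+07 m
v_esc = sqrt(2*mu/r) = sqrt(2*3.986e14 / 1.3156708e+07)
v_esc = 7784.1290 m/s = 7.7841 km/s

7.7841 km/s


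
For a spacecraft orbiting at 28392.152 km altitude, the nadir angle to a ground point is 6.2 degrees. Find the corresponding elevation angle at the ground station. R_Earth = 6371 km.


r = R_E + alt = 34763.1520 km
Law of sines in the satellite / Earth-center / ground-point triangle:
  sin(nadir)/R_E = sin(90 + el)/r  =>  cos(el) = (r/R_E)*sin(nadir)
cos(el) = (34763.1520 / 6371.0000) * sin(6.2 deg) = 0.5892949
el = arccos(0.5892949) = 53.8930 deg
(Earth-central angle = 90 - nadir - el = 29.9070 deg)

53.8930 degrees


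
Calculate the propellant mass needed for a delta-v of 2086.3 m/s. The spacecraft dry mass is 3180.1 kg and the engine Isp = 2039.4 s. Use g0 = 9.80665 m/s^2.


ve = Isp * g0 = 2039.4 * 9.80665 = 19999.682010 m/s
mass ratio = exp(dv/ve) = exp(2086.3/19999.682010) = 1.10995188
m_prop = m_dry * (mr - 1) = 3180.1 * (1.10995188 - 1)
m_prop = 349.6580 kg

349.6580 kg


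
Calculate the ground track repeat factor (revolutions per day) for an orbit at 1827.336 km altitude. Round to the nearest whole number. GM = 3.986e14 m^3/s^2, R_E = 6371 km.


r = 8.198336e+06 m
T = 2*pi*sqrt(r^3/mu) = 7387.5391 s = 123.1257 min
revs/day = 1440 / 123.1257 = 11.6954
Rounded: 12 revolutions per day

12 revolutions per day


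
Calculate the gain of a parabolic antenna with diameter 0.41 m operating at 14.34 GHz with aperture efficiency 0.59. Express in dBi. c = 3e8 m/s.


lambda = c/f = 3e8 / 1.434e+10 = 0.0209205 m
G = eta*(pi*D/lambda)^2 = 0.59*(pi*0.41/0.0209205)^2
G = 2236.5328 (linear)
G = 10*log10(2236.5328) = 33.4958 dBi

33.4958 dBi


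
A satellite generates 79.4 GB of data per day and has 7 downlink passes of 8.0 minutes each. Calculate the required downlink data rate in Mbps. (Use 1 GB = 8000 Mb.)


total contact time = 7 * 8.0 * 60 = 3360.0000 s
data = 79.4 GB = 635200.0000 Mb
rate = 635200.0000 / 3360.0000 = 189.0476 Mbps

189.0476 Mbps


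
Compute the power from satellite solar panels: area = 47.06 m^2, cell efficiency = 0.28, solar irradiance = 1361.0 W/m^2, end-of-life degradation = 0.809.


P = area * eta * S * degradation
P = 47.06 * 0.28 * 1361.0 * 0.809
P = 14508.3025 W

14508.3025 W


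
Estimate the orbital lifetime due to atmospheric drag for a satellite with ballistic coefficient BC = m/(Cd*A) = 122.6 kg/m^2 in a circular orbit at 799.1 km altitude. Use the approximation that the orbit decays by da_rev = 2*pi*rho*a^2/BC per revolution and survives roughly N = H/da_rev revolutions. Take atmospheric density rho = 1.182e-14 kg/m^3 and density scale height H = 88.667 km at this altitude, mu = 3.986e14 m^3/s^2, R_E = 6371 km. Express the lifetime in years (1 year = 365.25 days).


a = R_E + alt = 7170.1000 km = 7.1701e+06 m
da_rev = 2*pi*rho*a^2/BC = 2*pi*1.182e-14*(7.1701e+06)^2/122.6 = 0.0311427744 m per revolution
N = H/da_rev = 88667.0000 m / 0.0311427744 m = 2.8471131e+06 revolutions
P = 2*pi*sqrt(a^3/mu) = 6042.2549 s
lifetime = N*P = 2.8471131e+06 * 6042.2549 = 1.7202983e+10 s = 199108.5970 days
years = 199108.5970 / 365.25 = 545.1296 years

545.1296 years


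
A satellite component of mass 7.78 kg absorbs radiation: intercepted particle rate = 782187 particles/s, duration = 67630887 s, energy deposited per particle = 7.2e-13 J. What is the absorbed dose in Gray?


Total energy deposited = rate * time * E_per
  = 782187 * 67630887 * 7.2e-13 = 38.0880 J
Dose = E_total / mass = 38.0880 / 7.78
Dose = 4.8956 Gy

4.8956 Gy


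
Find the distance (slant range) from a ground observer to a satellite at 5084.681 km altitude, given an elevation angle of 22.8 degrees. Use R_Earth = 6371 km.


h = 5084.681 km, el = 22.8 deg
d = -R_E*sin(el) + sqrt((R_E*sin(el))^2 + 2*R_E*h + h^2)
d = -6371.0000*sin(0.3979351) + sqrt((6371.0000*0.3875156)^2 + 2*6371.0000*5084.681 + 5084.681^2)
d = 7366.6994 km

7366.6994 km


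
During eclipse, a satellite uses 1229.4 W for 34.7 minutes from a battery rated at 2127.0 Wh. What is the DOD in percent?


E_used = P * t / 60 = 1229.4 * 34.7 / 60 = 711.0030 Wh
DOD = E_used / E_total * 100 = 711.0030 / 2127.0 * 100
DOD = 33.4275 %

33.4275 %


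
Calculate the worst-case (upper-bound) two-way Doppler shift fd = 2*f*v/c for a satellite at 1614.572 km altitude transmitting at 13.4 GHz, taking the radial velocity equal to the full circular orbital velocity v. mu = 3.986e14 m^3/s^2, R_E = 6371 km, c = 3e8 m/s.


r = 7.985572e+06 m
v = sqrt(mu/r) = 7065.0564 m/s (worst-case radial velocity)
f = 13.4 GHz = 1.34e+10 Hz
fd = 2*f*v/c = 2*1.34e+10*7065.0564/3.0e+08
fd = 631145.0372 Hz

631145.0372 Hz


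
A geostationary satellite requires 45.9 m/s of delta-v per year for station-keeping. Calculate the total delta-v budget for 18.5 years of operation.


dV = rate * years = 45.9 * 18.5
dV = 849.1500 m/s

849.1500 m/s


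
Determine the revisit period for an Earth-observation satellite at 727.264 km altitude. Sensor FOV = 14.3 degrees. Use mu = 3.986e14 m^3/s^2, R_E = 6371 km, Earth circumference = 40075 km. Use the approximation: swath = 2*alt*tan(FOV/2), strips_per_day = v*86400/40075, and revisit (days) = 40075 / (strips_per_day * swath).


swath = 2*727.264*tan(0.124791) = 182.4602 km
v = sqrt(mu/r) = 7493.6357 m/s = 7.4936 km/s
strips/day = v*86400/40075 = 7.4936*86400/40075 = 16.1560
coverage/day = strips * swath = 16.1560 * 182.4602 = 2947.8196 km
revisit = 40075 / 2947.8196 = 13.5948 days

13.5948 days


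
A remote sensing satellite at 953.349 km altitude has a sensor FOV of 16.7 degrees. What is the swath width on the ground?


FOV = 16.7 deg = 0.29147 rad
swath = 2 * alt * tan(FOV/2) = 2 * 953.349 * tan(0.145735)
swath = 2 * 953.349 * 0.1467756
swath = 279.8567 km

279.8567 km


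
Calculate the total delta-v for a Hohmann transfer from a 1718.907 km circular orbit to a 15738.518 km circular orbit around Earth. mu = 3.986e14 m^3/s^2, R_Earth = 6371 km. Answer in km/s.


r1 = 8089.9070 km = 8.089907e+06 m
r2 = 22109.5180 km = 2.2109518e+07 m
dv1 = sqrt(mu/r1)*(sqrt(2*r2/(r1+r2)) - 1) = 1474.4532 m/s
dv2 = sqrt(mu/r2)*(1 - sqrt(2*r1/(r1+r2))) = 1138.0947 m/s
total dv = |dv1| + |dv2| = 1474.4532 + 1138.0947 = 2612.5479 m/s = 2.6125 km/s

2.6125 km/s


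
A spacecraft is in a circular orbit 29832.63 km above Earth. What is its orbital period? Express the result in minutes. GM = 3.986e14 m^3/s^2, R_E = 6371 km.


r = 36203.6300 km = 3.620363e+07 m
T = 2*pi*sqrt(r^3/mu) = 2*pi*sqrt(4.74522e+22 / 3.986e14)
T = 68555.0415 s = 1142.5840 min

1142.5840 minutes


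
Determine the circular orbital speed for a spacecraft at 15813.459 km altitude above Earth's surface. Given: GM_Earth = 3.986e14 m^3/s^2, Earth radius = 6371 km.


r = R_E + alt = 6371.0 + 15813.459 = 22184.4590 km = 2.2184459e+07 m
v = sqrt(mu/r) = sqrt(3.986e14 / 2.2184459e+07) = 4238.8127 m/s = 4.2388 km/s

4.2388 km/s


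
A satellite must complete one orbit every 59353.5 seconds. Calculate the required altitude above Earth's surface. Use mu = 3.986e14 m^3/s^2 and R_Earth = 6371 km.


T = 59353.5 s
r = (mu*T^2/(4*pi^2))^(1/3) = (3.986e14 * 59353.5^2 / (4*pi^2))^(1/3)
r = 3.2886936e+07 m = 32886.9356 km
alt = r - R_E = 32886.9356 - 6371 = 26515.9356 km

26515.9356 km


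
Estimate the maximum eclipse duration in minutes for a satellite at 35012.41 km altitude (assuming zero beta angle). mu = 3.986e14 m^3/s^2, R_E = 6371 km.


r = 41383.4100 km
T = 1396.3664 min
Eclipse fraction = arcsin(R_E/r)/pi = arcsin(6371.0000/41383.4100)/pi
= arcsin(0.1539506)/pi = 0.04919966
Eclipse duration = 0.04919966 * 1396.3664 = 68.7007 min

68.7007 minutes


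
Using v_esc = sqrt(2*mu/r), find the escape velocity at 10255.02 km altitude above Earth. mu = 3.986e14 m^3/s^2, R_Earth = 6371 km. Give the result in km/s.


r = 6371.0 + 10255.02 = 16626.0200 km = 1.662602e+07 m
v_esc = sqrt(2*mu/r) = sqrt(2*3.986e14 / 1.662602e+07)
v_esc = 6924.5172 m/s = 6.9245 km/s

6.9245 km/s


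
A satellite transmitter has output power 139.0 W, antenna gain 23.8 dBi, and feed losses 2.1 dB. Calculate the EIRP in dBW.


Pt = 139.0 W = 21.4301 dBW
EIRP = Pt_dBW + Gt - losses = 21.4301 + 23.8 - 2.1 = 43.1301 dBW

43.1301 dBW


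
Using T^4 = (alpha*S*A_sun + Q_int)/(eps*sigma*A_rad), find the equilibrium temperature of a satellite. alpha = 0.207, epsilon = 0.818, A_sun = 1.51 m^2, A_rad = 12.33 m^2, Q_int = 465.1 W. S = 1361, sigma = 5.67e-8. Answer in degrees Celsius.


Numerator = alpha*S*A_sun + Q_int = 0.207*1361*1.51 + 465.1 = 890.5078 W
Denominator = eps*sigma*A_rad = 0.818*5.67e-8*12.33 = 5.718728e-07 W/K^4
T^4 = 1.5571781e+09 K^4
T = 198.6482 K = -74.5018 C

-74.5018 degrees Celsius


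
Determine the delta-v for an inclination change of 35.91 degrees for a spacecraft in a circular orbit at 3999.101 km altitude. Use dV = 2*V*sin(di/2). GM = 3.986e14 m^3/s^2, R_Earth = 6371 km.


r = 10370.1010 km = 1.0370101e+07 m
V = sqrt(mu/r) = 6199.7925 m/s
di = 35.91 deg = 0.6267477 rad
dV = 2*V*sin(di/2) = 2*6199.7925*sin(0.3133739)
dV = 3822.4193 m/s = 3.8224 km/s

3.8224 km/s


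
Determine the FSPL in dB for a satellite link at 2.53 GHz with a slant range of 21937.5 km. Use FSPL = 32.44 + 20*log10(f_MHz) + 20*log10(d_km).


f = 2.53 GHz = 2530.0000 MHz
d = 21937.5 km
FSPL = 32.44 + 20*log10(2530.0000) + 20*log10(21937.5)
FSPL = 32.44 + 68.0624 + 86.8237
FSPL = 187.3262 dB

187.3262 dB


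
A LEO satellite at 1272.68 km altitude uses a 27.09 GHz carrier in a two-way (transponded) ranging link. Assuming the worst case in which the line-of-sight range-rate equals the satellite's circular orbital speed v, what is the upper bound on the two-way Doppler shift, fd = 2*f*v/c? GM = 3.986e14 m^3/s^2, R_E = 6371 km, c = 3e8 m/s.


r = 7.64368e+06 m
v = sqrt(mu/r) = 7221.3334 m/s (worst-case radial velocity)
f = 27.09 GHz = 2.709e+10 Hz
fd = 2*f*v/c = 2*2.709e+10*7221.3334/3.0e+08
fd = 1.3041728e+06 Hz

1.3042e+06 Hz


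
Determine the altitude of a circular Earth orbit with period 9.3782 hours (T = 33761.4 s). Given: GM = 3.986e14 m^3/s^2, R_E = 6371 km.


T = 33761.4 s
r = (mu*T^2/(4*pi^2))^(1/3) = (3.986e14 * 33761.4^2 / (4*pi^2))^(1/3)
r = 2.2577342e+07 m = 22577.3423 km
alt = r - R_E = 22577.3423 - 6371 = 16206.3423 km

16206.3423 km


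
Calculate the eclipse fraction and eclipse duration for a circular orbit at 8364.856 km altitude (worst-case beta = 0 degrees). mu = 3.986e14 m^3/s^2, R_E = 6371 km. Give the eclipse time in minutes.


r = 14735.8560 km
T = 296.7037 min
Eclipse fraction = arcsin(R_E/r)/pi = arcsin(6371.0000/14735.8560)/pi
= arcsin(0.4323468)/pi = 0.1423144
Eclipse duration = 0.1423144 * 296.7037 = 42.2252 min

42.2252 minutes


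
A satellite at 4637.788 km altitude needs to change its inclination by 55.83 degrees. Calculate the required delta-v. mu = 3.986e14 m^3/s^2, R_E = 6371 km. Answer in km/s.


r = 11008.7880 km = 1.1008788e+07 m
V = sqrt(mu/r) = 6017.2616 m/s
di = 55.83 deg = 0.9744173 rad
dV = 2*V*sin(di/2) = 2*6017.2616*sin(0.4872087)
dV = 5634.0964 m/s = 5.6341 km/s

5.6341 km/s


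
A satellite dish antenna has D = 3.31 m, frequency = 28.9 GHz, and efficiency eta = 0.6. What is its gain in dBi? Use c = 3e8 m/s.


lambda = c/f = 3e8 / 2.89e+10 = 0.01038062 m
G = eta*(pi*D/lambda)^2 = 0.6*(pi*3.31/0.01038062)^2
G = 602088.2605 (linear)
G = 10*log10(602088.2605) = 57.7966 dBi

57.7966 dBi


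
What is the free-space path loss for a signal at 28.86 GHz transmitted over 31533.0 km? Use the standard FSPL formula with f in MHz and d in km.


f = 28.86 GHz = 28860.0000 MHz
d = 31533.0 km
FSPL = 32.44 + 20*log10(28860.0000) + 20*log10(31533.0)
FSPL = 32.44 + 89.2059 + 89.9753
FSPL = 211.6212 dB

211.6212 dB


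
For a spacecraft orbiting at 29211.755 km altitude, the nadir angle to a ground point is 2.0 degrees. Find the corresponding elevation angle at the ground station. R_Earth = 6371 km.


r = R_E + alt = 35582.7550 km
Law of sines in the satellite / Earth-center / ground-point triangle:
  sin(nadir)/R_E = sin(90 + el)/r  =>  cos(el) = (r/R_E)*sin(nadir)
cos(el) = (35582.7550 / 6371.0000) * sin(2.0 deg) = 0.1949176
el = arccos(0.1949176) = 78.7601 deg
(Earth-central angle = 90 - nadir - el = 9.2399 deg)

78.7601 degrees


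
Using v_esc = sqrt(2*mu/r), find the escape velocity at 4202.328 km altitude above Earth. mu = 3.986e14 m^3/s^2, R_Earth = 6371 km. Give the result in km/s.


r = 6371.0 + 4202.328 = 10573.3280 km = 1.0573328e+07 m
v_esc = sqrt(2*mu/r) = sqrt(2*3.986e14 / 1.0573328e+07)
v_esc = 8683.1598 m/s = 8.6832 km/s

8.6832 km/s


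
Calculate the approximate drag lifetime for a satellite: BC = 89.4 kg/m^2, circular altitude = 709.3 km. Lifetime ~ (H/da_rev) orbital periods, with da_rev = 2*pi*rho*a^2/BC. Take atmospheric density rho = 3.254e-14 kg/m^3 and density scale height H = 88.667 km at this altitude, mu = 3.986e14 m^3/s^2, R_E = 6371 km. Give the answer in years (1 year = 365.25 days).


a = R_E + alt = 7080.3000 km = 7.0803e+06 m
da_rev = 2*pi*rho*a^2/BC = 2*pi*3.254e-14*(7.0803e+06)^2/89.4 = 0.114647138 m per revolution
N = H/da_rev = 88667.0000 m / 0.114647138 m = 773390.4361 revolutions
P = 2*pi*sqrt(a^3/mu) = 5929.0991 s
lifetime = N*P = 773390.4361 * 5929.0991 = 4.5855086e+09 s = 53073.0157 days
years = 53073.0157 / 365.25 = 145.3060 years

145.3060 years


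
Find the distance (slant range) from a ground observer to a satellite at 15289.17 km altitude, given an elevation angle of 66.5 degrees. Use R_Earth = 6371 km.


h = 15289.17 km, el = 66.5 deg
d = -R_E*sin(el) + sqrt((R_E*sin(el))^2 + 2*R_E*h + h^2)
d = -6371.0000*sin(1.1606) + sqrt((6371.0000*0.9170601)^2 + 2*6371.0000*15289.17 + 15289.17^2)
d = 15668.0862 km

15668.0862 km


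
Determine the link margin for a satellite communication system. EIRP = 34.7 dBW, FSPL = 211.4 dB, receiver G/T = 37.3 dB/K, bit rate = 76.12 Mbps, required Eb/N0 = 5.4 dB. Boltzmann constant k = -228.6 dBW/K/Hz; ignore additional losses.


C/N0 = EIRP - FSPL + G/T - k = 34.7 - 211.4 + 37.3 - (-228.6)
C/N0 = 89.2000 dB-Hz
R_b = 76.12 Mbps = 7.612e+07 bps -> 10*log10(R_b) = 78.8150 dB-Hz
Eb/N0 = C/N0 - 10*log10(R_b) = 89.2000 - 78.8150 = 10.3850 dB
Margin = Eb/N0 - Eb/N0_req = 10.3850 - 5.4 = 4.9850 dB (link closes)

4.9850 dB


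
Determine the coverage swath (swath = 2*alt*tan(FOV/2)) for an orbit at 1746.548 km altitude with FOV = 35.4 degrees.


FOV = 35.4 deg = 0.6178466 rad
swath = 2 * alt * tan(FOV/2) = 2 * 1746.548 * tan(0.3089233)
swath = 2 * 1746.548 * 0.3191407
swath = 1114.7891 km

1114.7891 km


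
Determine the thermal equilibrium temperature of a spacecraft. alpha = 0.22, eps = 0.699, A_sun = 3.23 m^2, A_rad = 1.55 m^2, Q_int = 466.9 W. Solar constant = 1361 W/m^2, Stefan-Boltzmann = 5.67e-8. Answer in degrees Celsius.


Numerator = alpha*S*A_sun + Q_int = 0.22*1361*3.23 + 466.9 = 1434.0266 W
Denominator = eps*sigma*A_rad = 0.699*5.67e-8*1.55 = 6.1431615e-08 W/K^4
T^4 = 2.3343462e+10 K^4
T = 390.8781 K = 117.7281 C

117.7281 degrees Celsius


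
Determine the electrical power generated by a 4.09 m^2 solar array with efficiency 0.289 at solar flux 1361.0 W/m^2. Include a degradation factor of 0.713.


P = area * eta * S * degradation
P = 4.09 * 0.289 * 1361.0 * 0.713
P = 1147.0142 W

1147.0142 W


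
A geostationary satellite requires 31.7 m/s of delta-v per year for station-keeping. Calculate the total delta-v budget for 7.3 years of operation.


dV = rate * years = 31.7 * 7.3
dV = 231.4100 m/s

231.4100 m/s


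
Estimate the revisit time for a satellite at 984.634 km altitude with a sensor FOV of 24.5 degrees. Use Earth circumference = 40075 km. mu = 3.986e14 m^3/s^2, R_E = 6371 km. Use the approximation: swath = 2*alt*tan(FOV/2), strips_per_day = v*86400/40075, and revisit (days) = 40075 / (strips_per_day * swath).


swath = 2*984.634*tan(0.2138028) = 427.5700 km
v = sqrt(mu/r) = 7361.3691 m/s = 7.3614 km/s
strips/day = v*86400/40075 = 7.3614*86400/40075 = 15.8708
coverage/day = strips * swath = 15.8708 * 427.5700 = 6785.8776 km
revisit = 40075 / 6785.8776 = 5.9056 days

5.9056 days


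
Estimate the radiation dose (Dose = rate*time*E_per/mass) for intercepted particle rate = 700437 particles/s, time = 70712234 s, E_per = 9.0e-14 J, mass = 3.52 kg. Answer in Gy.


Total energy deposited = rate * time * E_per
  = 700437 * 70712234 * 9.0e-14 = 4.4577 J
Dose = E_total / mass = 4.4577 / 3.52
Dose = 1.2664 Gy

1.2664 Gy


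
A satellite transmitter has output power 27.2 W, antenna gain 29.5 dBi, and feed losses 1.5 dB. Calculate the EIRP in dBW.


Pt = 27.2 W = 14.3457 dBW
EIRP = Pt_dBW + Gt - losses = 14.3457 + 29.5 - 1.5 = 42.3457 dBW

42.3457 dBW


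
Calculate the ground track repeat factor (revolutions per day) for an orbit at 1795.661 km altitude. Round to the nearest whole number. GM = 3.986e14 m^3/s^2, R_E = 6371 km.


r = 8.166661e+06 m
T = 2*pi*sqrt(r^3/mu) = 7344.7668 s = 122.4128 min
revs/day = 1440 / 122.4128 = 11.7635
Rounded: 12 revolutions per day

12 revolutions per day


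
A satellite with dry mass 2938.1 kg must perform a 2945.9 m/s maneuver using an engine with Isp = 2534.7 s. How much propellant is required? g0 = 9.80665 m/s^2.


ve = Isp * g0 = 2534.7 * 9.80665 = 24856.915755 m/s
mass ratio = exp(dv/ve) = exp(2945.9/24856.915755) = 1.12582297
m_prop = m_dry * (mr - 1) = 2938.1 * (1.12582297 - 1)
m_prop = 369.6805 kg

369.6805 kg


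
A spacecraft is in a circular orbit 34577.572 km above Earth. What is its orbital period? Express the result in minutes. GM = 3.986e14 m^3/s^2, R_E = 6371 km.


r = 40948.5720 km = 4.0948572e+07 m
T = 2*pi*sqrt(r^3/mu) = 2*pi*sqrt(6.8661974e+22 / 3.986e14)
T = 82464.9430 s = 1374.4157 min

1374.4157 minutes


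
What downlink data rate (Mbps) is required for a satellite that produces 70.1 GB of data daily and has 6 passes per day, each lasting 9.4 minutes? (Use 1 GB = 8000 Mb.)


total contact time = 6 * 9.4 * 60 = 3384.0000 s
data = 70.1 GB = 560800.0000 Mb
rate = 560800.0000 / 3384.0000 = 165.7210 Mbps

165.7210 Mbps


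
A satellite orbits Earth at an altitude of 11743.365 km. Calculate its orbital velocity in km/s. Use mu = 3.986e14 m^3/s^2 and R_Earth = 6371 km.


r = R_E + alt = 6371.0 + 11743.365 = 18114.3650 km = 1.8114365e+07 m
v = sqrt(mu/r) = sqrt(3.986e14 / 1.8114365e+07) = 4690.9099 m/s = 4.6909 km/s

4.6909 km/s


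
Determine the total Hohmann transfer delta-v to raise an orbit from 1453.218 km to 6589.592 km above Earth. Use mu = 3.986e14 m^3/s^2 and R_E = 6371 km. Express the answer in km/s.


r1 = 7824.2180 km = 7.824218e+06 m
r2 = 12960.5920 km = 1.2960592e+07 m
dv1 = sqrt(mu/r1)*(sqrt(2*r2/(r1+r2)) - 1) = 833.2782 m/s
dv2 = sqrt(mu/r2)*(1 - sqrt(2*r1/(r1+r2))) = 733.7752 m/s
total dv = |dv1| + |dv2| = 833.2782 + 733.7752 = 1567.0534 m/s = 1.5671 km/s

1.5671 km/s


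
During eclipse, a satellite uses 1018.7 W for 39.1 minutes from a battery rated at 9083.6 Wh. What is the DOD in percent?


E_used = P * t / 60 = 1018.7 * 39.1 / 60 = 663.8528 Wh
DOD = E_used / E_total * 100 = 663.8528 / 9083.6 * 100
DOD = 7.3083 %

7.3083 %


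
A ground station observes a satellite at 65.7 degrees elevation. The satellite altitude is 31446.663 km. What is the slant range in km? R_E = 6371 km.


h = 31446.663 km, el = 65.7 deg
d = -R_E*sin(el) + sqrt((R_E*sin(el))^2 + 2*R_E*h + h^2)
d = -6371.0000*sin(1.1467) + sqrt((6371.0000*0.9114033)^2 + 2*6371.0000*31446.663 + 31446.663^2)
d = 31920.1249 km

31920.1249 km


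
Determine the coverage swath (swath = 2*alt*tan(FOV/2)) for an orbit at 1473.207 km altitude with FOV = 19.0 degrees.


FOV = 19.0 deg = 0.3316126 rad
swath = 2 * alt * tan(FOV/2) = 2 * 1473.207 * tan(0.1658063)
swath = 2 * 1473.207 * 0.1673426
swath = 493.0606 km

493.0606 km


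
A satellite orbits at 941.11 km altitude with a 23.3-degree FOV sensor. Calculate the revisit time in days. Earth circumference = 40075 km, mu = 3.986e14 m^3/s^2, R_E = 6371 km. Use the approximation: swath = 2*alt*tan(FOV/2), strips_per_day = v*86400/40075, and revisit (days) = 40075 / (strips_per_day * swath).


swath = 2*941.11*tan(0.2033309) = 388.0763 km
v = sqrt(mu/r) = 7383.2452 m/s = 7.3832 km/s
strips/day = v*86400/40075 = 7.3832*86400/40075 = 15.9180
coverage/day = strips * swath = 15.9180 * 388.0763 = 6177.3850 km
revisit = 40075 / 6177.3850 = 6.4874 days

6.4874 days


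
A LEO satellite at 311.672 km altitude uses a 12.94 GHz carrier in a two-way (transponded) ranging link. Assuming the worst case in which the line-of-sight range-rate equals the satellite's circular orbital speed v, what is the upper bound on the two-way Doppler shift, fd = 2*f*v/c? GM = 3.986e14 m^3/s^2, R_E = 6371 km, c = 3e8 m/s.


r = 6.682672e+06 m
v = sqrt(mu/r) = 7723.1341 m/s (worst-case radial velocity)
f = 12.94 GHz = 1.294e+10 Hz
fd = 2*f*v/c = 2*1.294e+10*7723.1341/3.0e+08
fd = 666249.0330 Hz

666249.0330 Hz


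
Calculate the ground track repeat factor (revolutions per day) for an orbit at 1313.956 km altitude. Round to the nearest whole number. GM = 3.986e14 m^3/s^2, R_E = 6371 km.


r = 7.684956e+06 m
T = 2*pi*sqrt(r^3/mu) = 6704.6066 s = 111.7434 min
revs/day = 1440 / 111.7434 = 12.8867
Rounded: 13 revolutions per day

13 revolutions per day


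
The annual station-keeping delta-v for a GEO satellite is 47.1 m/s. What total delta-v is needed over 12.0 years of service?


dV = rate * years = 47.1 * 12.0
dV = 565.2000 m/s

565.2000 m/s


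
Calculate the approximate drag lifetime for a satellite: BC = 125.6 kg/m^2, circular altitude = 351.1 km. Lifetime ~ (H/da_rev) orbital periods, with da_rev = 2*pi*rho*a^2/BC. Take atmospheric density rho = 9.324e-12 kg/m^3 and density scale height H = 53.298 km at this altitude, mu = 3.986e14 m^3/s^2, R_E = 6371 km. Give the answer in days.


a = R_E + alt = 6722.1000 km = 6.7221e+06 m
da_rev = 2*pi*rho*a^2/BC = 2*pi*9.324e-12*(6.7221e+06)^2/125.6 = 21.076691 m per revolution
N = H/da_rev = 53298.0000 m / 21.076691 m = 2528.7651 revolutions
P = 2*pi*sqrt(a^3/mu) = 5484.8995 s
lifetime = N*P = 2528.7651 * 5484.8995 = 1.3870022e+07 s = 160.5327 days

160.5327 days


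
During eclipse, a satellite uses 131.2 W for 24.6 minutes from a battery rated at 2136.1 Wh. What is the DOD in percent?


E_used = P * t / 60 = 131.2 * 24.6 / 60 = 53.7920 Wh
DOD = E_used / E_total * 100 = 53.7920 / 2136.1 * 100
DOD = 2.5182 %

2.5182 %


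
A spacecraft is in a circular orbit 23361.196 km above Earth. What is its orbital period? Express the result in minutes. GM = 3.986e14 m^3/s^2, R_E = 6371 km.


r = 29732.1960 km = 2.9732196e+07 m
T = 2*pi*sqrt(r^3/mu) = 2*pi*sqrt(2.6283365e+22 / 3.986e14)
T = 51021.3214 s = 850.3554 min

850.3554 minutes
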